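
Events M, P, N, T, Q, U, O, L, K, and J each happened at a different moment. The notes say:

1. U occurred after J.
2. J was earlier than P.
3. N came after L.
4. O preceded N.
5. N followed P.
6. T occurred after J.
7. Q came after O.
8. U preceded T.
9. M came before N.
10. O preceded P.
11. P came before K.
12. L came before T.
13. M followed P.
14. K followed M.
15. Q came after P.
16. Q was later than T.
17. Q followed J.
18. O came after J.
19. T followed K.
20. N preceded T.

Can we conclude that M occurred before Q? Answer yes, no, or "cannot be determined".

Chain the constraints: M → K → T → Q. Each link is directly stated, so M comes before Q.

yes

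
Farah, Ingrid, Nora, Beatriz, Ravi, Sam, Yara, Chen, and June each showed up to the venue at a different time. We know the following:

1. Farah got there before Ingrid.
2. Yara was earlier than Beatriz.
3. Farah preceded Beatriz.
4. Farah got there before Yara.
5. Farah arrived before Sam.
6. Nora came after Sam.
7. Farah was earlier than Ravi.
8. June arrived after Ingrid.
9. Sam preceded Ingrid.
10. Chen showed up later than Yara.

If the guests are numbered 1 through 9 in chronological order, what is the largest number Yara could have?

7

Yara must come before Beatriz and Chen — 2 guests forced after them.
Everything else can be placed before Yara in some valid order, so Yara can sit as late as position 9 − 2 = 7.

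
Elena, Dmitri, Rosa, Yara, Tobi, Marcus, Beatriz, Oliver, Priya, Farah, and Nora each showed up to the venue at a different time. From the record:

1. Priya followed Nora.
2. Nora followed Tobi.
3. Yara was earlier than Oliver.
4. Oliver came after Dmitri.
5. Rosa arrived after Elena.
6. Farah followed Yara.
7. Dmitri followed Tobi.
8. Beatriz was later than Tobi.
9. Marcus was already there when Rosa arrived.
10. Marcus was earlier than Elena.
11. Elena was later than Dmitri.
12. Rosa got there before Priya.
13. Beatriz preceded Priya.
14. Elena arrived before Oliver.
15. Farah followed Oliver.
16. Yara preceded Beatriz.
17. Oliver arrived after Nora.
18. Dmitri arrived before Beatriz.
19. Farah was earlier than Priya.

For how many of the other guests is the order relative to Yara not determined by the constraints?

Forced after Yara: Beatriz, Farah, Oliver, and Priya.
That leaves Dmitri, Elena, Marcus, Nora, Rosa, and Tobi with no forced order relative to Yara — 6.

6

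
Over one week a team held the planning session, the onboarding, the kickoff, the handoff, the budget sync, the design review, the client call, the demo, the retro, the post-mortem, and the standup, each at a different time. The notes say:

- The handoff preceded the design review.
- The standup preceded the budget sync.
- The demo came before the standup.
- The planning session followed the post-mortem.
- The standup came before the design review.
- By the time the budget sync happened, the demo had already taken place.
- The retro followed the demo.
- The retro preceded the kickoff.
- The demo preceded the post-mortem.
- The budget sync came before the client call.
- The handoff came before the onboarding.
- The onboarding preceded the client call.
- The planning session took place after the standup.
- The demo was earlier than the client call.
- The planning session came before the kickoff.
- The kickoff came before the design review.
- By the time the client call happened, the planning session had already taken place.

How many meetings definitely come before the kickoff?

Directly stated before the kickoff: the planning session and the retro.
The demo reaches the kickoff via the demo → the retro → the kickoff.
The post-mortem reaches the kickoff via the post-mortem → the planning session → the kickoff.
The standup reaches the kickoff via the standup → the planning session → the kickoff.
No chain forces the budget sync (or any of the others) ahead of the kickoff.
That's the demo, the planning session, the post-mortem, the retro, and the standup — 5 in all.

5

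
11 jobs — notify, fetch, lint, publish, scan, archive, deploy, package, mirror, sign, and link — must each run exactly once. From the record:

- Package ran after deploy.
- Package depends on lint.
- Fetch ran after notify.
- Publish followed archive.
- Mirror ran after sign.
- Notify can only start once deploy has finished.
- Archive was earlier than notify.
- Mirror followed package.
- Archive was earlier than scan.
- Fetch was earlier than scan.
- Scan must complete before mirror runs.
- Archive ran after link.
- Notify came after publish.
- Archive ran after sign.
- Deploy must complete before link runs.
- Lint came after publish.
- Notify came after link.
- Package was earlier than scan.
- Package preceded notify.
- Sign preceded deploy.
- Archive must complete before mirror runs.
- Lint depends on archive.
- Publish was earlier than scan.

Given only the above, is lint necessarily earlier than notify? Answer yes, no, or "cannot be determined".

yes

Chain the constraints: lint → package → notify. Each link is directly stated, so lint comes before notify.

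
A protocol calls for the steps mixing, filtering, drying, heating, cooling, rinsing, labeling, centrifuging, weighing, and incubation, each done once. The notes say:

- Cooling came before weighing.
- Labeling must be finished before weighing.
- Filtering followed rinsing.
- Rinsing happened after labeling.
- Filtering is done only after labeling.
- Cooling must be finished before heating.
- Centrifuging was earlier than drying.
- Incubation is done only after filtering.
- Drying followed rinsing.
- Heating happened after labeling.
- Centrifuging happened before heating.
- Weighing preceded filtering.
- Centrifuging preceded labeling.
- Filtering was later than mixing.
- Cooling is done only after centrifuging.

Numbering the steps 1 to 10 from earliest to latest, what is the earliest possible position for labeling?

2

Centrifuging must come before labeling — 1 forced predecessor.
Nothing else is forced ahead of labeling, so its earliest slot is position 1 + 1 = 2.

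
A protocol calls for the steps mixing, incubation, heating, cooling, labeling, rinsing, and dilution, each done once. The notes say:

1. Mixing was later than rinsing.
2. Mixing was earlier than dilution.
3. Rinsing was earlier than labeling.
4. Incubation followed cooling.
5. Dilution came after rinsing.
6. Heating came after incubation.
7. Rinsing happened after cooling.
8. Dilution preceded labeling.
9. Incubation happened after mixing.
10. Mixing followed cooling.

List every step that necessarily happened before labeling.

cooling, dilution, mixing, rinsing

Directly stated before labeling: dilution and rinsing.
Cooling reaches labeling via cooling → rinsing → labeling.
Mixing reaches labeling via mixing → dilution → labeling.
No chain forces heating (or any of the others) ahead of labeling.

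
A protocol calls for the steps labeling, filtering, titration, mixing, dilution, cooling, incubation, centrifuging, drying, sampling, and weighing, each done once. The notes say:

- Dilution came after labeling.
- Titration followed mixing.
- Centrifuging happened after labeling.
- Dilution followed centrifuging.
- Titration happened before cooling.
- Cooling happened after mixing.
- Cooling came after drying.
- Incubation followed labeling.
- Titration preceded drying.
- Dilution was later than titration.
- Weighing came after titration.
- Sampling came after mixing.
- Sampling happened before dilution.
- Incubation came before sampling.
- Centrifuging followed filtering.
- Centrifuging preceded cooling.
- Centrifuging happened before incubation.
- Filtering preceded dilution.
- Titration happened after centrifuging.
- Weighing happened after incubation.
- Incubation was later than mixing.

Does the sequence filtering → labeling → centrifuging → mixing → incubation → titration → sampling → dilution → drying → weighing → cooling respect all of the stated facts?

Check each stated constraint against the proposed order — e.g. filtering is ahead of dilution; centrifuging is ahead of cooling. Every pair is in the required order; nothing is violated.

yes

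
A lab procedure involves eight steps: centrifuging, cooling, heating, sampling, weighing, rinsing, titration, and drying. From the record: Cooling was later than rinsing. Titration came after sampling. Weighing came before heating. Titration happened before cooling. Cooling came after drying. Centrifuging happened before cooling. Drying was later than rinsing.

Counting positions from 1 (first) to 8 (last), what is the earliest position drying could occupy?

Rinsing must come before drying — 1 forced predecessor.
Nothing else is forced ahead of drying, so its earliest slot is position 1 + 1 = 2.

2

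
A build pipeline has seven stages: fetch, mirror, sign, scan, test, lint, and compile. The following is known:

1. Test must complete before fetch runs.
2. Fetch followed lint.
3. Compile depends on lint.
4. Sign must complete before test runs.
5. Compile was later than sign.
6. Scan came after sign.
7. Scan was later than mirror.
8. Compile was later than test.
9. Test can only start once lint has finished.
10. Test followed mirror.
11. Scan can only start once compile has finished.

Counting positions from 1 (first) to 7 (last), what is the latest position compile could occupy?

6

Compile must come before scan — 1 stage forced after it.
Everything else can be placed before compile in some valid order, so compile can sit as late as position 7 − 1 = 6.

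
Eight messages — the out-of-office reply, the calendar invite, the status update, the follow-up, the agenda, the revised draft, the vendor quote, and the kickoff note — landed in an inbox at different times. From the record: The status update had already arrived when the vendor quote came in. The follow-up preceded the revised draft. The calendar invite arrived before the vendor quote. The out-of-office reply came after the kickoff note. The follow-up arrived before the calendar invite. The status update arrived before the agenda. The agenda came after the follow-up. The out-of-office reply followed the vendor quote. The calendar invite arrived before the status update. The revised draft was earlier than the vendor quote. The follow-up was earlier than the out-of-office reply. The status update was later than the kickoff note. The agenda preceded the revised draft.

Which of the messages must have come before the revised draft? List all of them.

Directly stated before the revised draft: the agenda and the follow-up.
The calendar invite reaches the revised draft via the calendar invite → the status update → the agenda → the revised draft.
The kickoff note reaches the revised draft via the kickoff note → the status update → the agenda → the revised draft.
The status update reaches the revised draft via the status update → the agenda → the revised draft.

the agenda, the calendar invite, the follow-up, the kickoff note, the status update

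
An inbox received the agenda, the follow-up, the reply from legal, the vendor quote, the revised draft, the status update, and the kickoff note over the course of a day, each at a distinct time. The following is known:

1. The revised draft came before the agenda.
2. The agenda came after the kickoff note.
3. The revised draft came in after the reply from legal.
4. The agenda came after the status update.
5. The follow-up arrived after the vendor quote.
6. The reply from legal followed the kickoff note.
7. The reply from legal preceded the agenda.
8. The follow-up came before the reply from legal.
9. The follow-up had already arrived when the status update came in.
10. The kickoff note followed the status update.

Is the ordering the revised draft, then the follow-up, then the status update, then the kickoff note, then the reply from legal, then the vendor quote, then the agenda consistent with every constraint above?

no

The constraints require the reply from legal before the revised draft, but in the proposed sequence the revised draft appears ahead of the reply from legal. That one violation is enough.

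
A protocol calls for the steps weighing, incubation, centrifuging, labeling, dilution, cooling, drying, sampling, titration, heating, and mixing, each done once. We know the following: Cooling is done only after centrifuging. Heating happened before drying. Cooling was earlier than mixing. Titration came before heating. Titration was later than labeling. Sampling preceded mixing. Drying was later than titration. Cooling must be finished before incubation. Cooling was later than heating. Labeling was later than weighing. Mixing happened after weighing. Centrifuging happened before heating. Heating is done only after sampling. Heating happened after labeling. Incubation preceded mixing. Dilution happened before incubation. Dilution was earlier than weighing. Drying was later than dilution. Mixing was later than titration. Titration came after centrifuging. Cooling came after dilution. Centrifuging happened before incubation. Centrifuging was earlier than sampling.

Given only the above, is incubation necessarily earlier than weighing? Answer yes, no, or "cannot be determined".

no

Tracing the constraints gives weighing → labeling → heating → cooling → incubation, so weighing must come before incubation.
That means incubation cannot be before weighing.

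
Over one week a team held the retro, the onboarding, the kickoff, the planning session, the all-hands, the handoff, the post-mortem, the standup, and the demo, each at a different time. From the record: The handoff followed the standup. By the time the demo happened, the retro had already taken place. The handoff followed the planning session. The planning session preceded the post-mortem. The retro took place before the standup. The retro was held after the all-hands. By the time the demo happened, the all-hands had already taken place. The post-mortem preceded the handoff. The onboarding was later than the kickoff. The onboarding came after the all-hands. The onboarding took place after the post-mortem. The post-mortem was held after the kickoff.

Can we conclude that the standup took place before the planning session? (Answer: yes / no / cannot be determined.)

No chain of stated constraints runs from the standup to the planning session, and none runs from the planning session to the standup either.
So the relative order of the standup and the planning session is not fixed by the given facts.

cannot be determined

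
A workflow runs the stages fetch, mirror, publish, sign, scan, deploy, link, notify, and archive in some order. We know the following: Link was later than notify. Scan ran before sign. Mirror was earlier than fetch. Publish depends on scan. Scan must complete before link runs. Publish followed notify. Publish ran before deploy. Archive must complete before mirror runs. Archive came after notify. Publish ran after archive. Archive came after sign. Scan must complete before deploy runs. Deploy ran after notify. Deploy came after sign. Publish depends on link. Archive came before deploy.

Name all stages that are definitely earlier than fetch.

Directly stated before fetch: mirror.
Archive reaches fetch via archive → mirror → fetch.
Notify reaches fetch via notify → archive → mirror → fetch.
Scan reaches fetch via scan → sign → archive → mirror → fetch.
Likewise sign reaches fetch by chaining the stated constraints.
No chain forces link (or any of the others) ahead of fetch.

archive, mirror, notify, scan, sign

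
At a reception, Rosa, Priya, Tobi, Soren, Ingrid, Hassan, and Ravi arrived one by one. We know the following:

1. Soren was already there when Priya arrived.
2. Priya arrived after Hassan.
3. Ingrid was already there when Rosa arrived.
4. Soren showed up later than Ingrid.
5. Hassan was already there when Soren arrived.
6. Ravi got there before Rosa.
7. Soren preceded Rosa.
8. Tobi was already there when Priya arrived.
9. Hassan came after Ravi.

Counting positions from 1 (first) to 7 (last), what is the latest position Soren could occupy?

5

Soren must come before Priya and Rosa — 2 guests forced after them.
Everything else can be placed before Soren in some valid order, so Soren can sit as late as position 7 − 2 = 5.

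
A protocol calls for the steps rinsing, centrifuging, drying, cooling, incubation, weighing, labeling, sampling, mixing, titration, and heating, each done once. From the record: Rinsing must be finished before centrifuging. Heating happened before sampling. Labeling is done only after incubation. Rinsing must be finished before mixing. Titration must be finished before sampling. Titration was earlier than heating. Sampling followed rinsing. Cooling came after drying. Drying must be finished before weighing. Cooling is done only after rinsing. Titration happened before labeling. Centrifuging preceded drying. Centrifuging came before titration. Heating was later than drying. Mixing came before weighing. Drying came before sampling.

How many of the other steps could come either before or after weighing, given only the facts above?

6

Forced before weighing: centrifuging, drying, mixing, and rinsing.
That leaves cooling, heating, incubation, labeling, sampling, and titration with no forced order relative to weighing — 6.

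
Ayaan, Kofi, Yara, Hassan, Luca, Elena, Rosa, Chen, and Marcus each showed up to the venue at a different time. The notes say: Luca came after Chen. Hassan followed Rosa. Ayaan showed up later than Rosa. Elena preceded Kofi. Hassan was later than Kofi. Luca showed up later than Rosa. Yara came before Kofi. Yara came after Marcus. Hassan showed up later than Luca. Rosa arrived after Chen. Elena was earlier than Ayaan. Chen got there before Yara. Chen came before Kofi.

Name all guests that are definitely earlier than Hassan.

Directly stated before Hassan: Kofi, Luca, and Rosa.
Chen reaches Hassan via Chen → Luca → Hassan.
Elena reaches Hassan via Elena → Kofi → Hassan.
Marcus reaches Hassan via Marcus → Yara → Kofi → Hassan.
Likewise Yara reaches Hassan by chaining the stated constraints.

Chen, Elena, Kofi, Luca, Marcus, Rosa, Yara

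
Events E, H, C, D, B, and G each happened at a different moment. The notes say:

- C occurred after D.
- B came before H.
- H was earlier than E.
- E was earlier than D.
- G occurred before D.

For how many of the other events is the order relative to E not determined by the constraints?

Forced before E: B and H; forced after E: C and D.
That leaves G with no forced order relative to E — 1.

1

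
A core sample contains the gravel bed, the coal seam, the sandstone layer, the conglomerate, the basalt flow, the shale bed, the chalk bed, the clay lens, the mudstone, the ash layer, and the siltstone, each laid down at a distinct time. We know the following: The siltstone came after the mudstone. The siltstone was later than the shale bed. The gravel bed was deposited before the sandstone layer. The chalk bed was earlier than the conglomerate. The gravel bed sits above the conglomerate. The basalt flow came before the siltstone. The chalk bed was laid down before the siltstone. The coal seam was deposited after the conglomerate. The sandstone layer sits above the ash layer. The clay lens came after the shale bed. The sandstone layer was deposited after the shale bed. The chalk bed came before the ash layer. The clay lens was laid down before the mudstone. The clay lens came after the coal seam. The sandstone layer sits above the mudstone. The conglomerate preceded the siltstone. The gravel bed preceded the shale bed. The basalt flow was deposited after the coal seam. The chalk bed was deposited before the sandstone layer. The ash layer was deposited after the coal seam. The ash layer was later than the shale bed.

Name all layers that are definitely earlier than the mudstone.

the chalk bed, the clay lens, the coal seam, the conglomerate, the gravel bed, the shale bed

Directly stated before the mudstone: the clay lens.
The chalk bed reaches the mudstone via the chalk bed → the conglomerate → the coal seam → the clay lens → the mudstone.
The coal seam reaches the mudstone via the coal seam → the clay lens → the mudstone.
The conglomerate reaches the mudstone via the conglomerate → the coal seam → the clay lens → the mudstone.
Likewise the gravel bed and the shale bed each reach the mudstone by chaining the stated constraints.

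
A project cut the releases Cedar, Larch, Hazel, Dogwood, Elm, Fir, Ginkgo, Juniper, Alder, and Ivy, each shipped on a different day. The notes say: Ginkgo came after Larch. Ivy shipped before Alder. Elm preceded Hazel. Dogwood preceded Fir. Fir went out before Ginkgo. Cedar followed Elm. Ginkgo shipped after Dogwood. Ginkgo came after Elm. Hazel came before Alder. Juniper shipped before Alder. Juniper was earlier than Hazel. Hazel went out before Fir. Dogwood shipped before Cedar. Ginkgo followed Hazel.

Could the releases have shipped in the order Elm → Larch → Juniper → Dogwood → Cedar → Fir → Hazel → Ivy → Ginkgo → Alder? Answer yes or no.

The constraints require Hazel before Fir, but in the proposed sequence Fir appears ahead of Hazel. That one violation is enough.

no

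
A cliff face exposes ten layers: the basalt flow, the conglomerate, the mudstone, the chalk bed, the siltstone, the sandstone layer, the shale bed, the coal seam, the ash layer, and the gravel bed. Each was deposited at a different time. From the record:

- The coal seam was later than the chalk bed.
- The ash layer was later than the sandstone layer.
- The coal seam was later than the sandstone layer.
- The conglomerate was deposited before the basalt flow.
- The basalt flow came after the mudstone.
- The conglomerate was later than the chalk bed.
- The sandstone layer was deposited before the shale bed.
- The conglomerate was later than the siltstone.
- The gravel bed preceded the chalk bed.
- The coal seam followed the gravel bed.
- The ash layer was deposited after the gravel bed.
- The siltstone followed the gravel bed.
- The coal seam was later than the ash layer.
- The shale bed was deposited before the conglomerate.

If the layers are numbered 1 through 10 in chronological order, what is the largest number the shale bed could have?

8

The shale bed must come before the basalt flow and the conglomerate — 2 layers forced after it.
Everything else can be placed before the shale bed in some valid order, so the shale bed can sit as late as position 10 − 2 = 8.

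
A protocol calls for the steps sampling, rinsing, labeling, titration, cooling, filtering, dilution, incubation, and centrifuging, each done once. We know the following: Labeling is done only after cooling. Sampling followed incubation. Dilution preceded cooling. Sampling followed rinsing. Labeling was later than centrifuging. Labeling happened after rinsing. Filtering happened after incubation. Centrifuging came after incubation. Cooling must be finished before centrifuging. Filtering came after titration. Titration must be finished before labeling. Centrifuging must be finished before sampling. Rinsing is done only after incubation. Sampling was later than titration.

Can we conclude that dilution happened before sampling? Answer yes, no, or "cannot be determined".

yes

Chain the constraints: dilution → cooling → centrifuging → sampling. Each link is directly stated, so dilution comes before sampling.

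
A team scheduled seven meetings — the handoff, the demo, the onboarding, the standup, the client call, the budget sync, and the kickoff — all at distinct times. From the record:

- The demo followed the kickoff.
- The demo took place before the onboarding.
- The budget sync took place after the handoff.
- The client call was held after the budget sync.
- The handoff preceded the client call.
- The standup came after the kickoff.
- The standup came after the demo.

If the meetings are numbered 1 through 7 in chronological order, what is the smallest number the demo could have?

The kickoff must come before the demo — 1 forced predecessor.
Nothing else is forced ahead of the demo, so its earliest slot is position 1 + 1 = 2.

2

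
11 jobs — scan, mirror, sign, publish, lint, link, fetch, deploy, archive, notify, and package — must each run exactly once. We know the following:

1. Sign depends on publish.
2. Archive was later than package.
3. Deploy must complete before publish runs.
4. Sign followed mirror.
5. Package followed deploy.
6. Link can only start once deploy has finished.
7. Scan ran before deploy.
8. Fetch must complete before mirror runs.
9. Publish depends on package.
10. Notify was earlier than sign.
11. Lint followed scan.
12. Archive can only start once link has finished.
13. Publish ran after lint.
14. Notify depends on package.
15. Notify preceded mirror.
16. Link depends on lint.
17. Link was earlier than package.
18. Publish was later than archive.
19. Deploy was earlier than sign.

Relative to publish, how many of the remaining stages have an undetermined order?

3

Forced before publish: archive, deploy, link, lint, package, and scan; forced after publish: sign.
That leaves fetch, mirror, and notify with no forced order relative to publish — 3.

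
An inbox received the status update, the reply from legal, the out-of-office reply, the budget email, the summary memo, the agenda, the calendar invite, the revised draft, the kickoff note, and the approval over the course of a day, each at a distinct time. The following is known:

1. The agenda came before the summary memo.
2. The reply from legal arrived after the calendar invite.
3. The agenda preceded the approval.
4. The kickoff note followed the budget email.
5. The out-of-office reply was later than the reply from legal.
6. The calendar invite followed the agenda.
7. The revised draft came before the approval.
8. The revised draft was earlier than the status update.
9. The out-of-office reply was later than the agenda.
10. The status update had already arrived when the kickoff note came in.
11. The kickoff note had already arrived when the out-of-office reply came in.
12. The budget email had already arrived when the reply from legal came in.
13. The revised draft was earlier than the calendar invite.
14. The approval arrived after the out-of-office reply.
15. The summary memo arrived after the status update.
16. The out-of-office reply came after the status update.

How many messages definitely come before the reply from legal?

4

Directly stated before the reply from legal: the budget email and the calendar invite.
The agenda reaches the reply from legal via the agenda → the calendar invite → the reply from legal.
The revised draft reaches the reply from legal via the revised draft → the calendar invite → the reply from legal.
That's the agenda, the budget email, the calendar invite, and the revised draft — 4 in all.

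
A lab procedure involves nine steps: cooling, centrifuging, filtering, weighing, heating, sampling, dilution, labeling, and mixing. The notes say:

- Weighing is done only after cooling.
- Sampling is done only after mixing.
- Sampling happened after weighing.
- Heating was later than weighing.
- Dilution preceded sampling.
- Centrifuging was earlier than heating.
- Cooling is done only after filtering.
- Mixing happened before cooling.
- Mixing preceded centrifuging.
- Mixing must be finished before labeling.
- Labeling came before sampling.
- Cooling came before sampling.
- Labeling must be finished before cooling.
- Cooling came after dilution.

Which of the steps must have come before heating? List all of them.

centrifuging, cooling, dilution, filtering, labeling, mixing, weighing

Directly stated before heating: centrifuging and weighing.
Cooling reaches heating via cooling → weighing → heating.
Dilution reaches heating via dilution → cooling → weighing → heating.
Filtering reaches heating via filtering → cooling → weighing → heating.
Likewise labeling and mixing each reach heating by chaining the stated constraints.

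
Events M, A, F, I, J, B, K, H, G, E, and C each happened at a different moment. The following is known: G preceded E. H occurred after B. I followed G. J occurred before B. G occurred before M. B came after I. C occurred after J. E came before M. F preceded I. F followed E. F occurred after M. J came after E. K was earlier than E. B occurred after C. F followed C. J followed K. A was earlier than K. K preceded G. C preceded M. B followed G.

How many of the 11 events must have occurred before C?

5

Directly stated before C: J.
A reaches C via A → K → J → C.
E reaches C via E → J → C.
G reaches C via G → E → J → C.
Likewise K reaches C by chaining the stated constraints.
That's A, E, G, J, and K — 5 in all.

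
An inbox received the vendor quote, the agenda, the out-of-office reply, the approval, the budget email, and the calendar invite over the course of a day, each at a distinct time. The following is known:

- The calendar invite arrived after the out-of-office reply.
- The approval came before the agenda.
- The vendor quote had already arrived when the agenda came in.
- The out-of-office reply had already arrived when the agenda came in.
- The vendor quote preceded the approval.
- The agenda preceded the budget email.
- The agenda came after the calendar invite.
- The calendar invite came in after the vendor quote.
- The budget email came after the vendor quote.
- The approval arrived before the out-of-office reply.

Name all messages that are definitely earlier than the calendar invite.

Directly stated before the calendar invite: the out-of-office reply and the vendor quote.
The approval reaches the calendar invite via the approval → the out-of-office reply → the calendar invite.

the approval, the out-of-office reply, the vendor quote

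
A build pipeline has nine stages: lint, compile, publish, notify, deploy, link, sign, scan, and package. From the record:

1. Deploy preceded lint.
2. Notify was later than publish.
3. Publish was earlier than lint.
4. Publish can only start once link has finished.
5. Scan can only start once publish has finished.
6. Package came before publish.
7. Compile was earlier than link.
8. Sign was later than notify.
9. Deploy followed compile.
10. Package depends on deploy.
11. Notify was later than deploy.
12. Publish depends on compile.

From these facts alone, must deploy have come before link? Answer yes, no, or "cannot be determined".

No chain of stated constraints runs from deploy to link, and none runs from link to deploy either.
So the relative order of deploy and link is not fixed by the given facts.

cannot be determined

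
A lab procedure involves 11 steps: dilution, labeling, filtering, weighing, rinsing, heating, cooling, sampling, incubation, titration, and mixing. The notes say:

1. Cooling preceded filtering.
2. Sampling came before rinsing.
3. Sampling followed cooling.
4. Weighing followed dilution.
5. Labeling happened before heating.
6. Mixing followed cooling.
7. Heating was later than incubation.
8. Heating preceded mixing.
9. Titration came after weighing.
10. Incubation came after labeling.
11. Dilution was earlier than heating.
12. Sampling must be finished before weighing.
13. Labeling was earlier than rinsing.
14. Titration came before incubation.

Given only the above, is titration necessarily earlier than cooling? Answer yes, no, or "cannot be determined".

Tracing the constraints gives cooling → sampling → weighing → titration, so cooling must come before titration.
That means titration cannot be before cooling.

no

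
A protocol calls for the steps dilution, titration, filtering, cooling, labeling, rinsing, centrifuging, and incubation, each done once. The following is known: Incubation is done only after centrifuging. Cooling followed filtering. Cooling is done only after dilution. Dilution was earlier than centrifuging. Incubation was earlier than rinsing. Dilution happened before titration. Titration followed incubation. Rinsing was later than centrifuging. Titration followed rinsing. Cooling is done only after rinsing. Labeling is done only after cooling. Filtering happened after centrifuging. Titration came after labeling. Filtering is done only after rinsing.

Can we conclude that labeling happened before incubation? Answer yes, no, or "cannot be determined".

Tracing the constraints gives incubation → rinsing → cooling → labeling, so incubation must come before labeling.
That means labeling cannot be before incubation.

no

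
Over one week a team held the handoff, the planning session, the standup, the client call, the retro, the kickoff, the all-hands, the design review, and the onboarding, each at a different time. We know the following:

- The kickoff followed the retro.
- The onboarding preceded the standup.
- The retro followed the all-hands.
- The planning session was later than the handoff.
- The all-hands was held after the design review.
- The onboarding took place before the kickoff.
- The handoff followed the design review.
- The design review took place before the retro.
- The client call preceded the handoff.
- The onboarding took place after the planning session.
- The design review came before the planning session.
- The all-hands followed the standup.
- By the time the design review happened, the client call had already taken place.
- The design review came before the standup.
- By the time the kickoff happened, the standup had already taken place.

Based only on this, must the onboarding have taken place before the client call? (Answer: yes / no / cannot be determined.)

no

Tracing the constraints gives the client call → the design review → the planning session → the onboarding, so the client call must come before the onboarding.
That means the onboarding cannot be before the client call.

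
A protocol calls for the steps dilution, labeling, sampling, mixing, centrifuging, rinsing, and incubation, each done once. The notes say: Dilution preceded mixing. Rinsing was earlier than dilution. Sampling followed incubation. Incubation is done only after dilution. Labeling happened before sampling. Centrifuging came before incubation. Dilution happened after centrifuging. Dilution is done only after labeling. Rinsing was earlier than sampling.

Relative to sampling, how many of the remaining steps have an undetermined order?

1

Forced before sampling: centrifuging, dilution, incubation, labeling, and rinsing.
That leaves mixing with no forced order relative to sampling — 1.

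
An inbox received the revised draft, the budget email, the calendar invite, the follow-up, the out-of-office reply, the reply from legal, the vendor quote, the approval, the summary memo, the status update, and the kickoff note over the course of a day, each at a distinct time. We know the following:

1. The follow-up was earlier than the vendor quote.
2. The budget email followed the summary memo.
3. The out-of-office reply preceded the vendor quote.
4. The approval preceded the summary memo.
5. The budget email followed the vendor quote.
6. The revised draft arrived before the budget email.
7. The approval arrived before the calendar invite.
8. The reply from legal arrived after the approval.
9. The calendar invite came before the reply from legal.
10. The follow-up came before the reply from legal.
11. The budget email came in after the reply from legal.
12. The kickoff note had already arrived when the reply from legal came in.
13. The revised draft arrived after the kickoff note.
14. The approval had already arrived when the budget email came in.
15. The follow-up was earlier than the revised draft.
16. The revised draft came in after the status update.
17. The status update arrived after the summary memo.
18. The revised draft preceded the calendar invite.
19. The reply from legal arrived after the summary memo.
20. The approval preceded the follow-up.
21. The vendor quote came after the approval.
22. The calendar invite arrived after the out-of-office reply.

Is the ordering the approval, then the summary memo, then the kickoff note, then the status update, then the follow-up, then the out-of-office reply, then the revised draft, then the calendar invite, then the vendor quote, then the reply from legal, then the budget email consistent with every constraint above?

yes

Check each stated constraint against the proposed order — e.g. the summary memo is ahead of the budget email; the approval is ahead of the budget email. Every pair is in the required order; nothing is violated.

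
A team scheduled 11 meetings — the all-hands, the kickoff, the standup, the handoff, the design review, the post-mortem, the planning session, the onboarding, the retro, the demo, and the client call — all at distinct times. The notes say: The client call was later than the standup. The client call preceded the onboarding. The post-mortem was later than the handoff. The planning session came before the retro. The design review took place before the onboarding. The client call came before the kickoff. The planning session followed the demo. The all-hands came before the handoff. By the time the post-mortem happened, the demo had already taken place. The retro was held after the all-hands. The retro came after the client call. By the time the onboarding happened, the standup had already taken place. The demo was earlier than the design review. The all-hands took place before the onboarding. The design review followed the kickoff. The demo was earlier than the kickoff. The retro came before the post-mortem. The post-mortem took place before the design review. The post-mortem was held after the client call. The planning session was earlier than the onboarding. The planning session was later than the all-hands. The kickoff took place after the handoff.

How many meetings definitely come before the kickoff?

Directly stated before the kickoff: the client call, the demo, and the handoff.
The all-hands reaches the kickoff via the all-hands → the handoff → the kickoff.
The standup reaches the kickoff via the standup → the client call → the kickoff.
No chain forces the onboarding (or any of the others) ahead of the kickoff.
That's the all-hands, the client call, the demo, the handoff, and the standup — 5 in all.

5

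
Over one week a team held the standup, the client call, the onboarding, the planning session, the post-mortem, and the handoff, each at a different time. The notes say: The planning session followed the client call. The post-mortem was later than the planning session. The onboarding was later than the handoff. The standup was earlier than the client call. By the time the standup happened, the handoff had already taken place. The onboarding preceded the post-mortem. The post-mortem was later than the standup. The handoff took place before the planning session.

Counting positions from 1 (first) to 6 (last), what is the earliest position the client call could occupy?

The handoff and the standup must both come before the client call — 2 forced predecessors.
Nothing else is forced ahead of the client call, so its earliest slot is position 2 + 1 = 3.

3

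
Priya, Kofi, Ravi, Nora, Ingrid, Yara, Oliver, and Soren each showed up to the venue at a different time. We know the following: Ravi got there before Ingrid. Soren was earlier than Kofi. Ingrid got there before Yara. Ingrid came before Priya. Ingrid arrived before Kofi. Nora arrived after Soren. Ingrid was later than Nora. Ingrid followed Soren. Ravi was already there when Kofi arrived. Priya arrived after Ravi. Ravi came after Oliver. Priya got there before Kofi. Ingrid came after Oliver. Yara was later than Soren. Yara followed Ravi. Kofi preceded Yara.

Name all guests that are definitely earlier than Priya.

Directly stated before Priya: Ingrid and Ravi.
Nora reaches Priya via Nora → Ingrid → Priya.
Oliver reaches Priya via Oliver → Ingrid → Priya.
Soren reaches Priya via Soren → Ingrid → Priya.

Ingrid, Nora, Oliver, Ravi, Soren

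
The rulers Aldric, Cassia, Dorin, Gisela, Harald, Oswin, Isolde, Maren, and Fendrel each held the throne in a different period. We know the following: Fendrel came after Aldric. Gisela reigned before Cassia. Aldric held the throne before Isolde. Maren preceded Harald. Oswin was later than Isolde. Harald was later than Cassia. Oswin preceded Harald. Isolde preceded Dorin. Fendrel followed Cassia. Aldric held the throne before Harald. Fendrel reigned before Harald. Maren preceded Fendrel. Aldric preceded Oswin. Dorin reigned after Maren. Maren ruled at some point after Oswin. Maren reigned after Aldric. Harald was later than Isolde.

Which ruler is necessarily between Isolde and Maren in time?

Oswin

Tracing the constraints gives Isolde → Oswin → Maren, so Oswin sits after Isolde and before Maren.
No other ruler is forced both after Isolde and before Maren.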